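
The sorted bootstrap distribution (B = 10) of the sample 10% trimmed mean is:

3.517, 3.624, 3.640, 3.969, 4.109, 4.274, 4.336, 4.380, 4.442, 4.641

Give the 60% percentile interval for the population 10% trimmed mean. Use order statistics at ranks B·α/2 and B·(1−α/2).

(3.624, 4.380)

α = 0.40; lower rank = 10 × 0.200 = 2; upper rank = 10 × 0.800 = 8.
The 2nd smallest replicate is 3.624; the 8th is 4.380.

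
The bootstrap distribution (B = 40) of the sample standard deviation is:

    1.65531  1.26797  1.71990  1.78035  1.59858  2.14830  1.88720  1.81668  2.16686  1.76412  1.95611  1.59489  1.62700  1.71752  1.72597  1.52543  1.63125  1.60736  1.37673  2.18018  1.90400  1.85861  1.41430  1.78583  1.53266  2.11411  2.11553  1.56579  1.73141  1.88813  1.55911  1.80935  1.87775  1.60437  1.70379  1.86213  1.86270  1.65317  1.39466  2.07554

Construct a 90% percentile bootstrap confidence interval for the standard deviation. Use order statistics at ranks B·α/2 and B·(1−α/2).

(1.37673, 2.14830)

Sorted replicates: 1.26797, 1.37673, 1.39466, 1.41430, 1.52543, 1.53266, 1.55911, 1.56579, 1.59489, 1.59858, 1.60437, 1.60736, 1.62700, 1.63125, 1.65317, 1.65531, 1.70379, 1.71752, 1.71990, 1.72597, 1.73141, 1.76412, 1.78035, 1.78583, 1.80935, 1.81668, 1.85861, 1.86213, 1.86270, 1.87775, 1.88720, 1.88813, 1.90400, 1.95611, 2.07554, 2.11411, 2.11553, 2.14830, 2.16686, 2.18018
α = 0.10; lower rank = 40 × 0.050 = 2; upper rank = 40 × 0.950 = 38.
The 2nd smallest replicate is 1.37673; the 38th is 2.14830.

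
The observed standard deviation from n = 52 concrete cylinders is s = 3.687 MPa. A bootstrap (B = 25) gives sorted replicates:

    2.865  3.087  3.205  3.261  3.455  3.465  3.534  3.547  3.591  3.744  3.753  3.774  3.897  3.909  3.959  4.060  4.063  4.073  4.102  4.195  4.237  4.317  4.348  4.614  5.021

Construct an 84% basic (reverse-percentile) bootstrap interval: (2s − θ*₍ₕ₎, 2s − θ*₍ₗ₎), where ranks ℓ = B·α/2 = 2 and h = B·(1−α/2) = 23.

(3.026, 4.287)

Percentile endpoints at ranks 2 and 23: θ*₍2₎ = 3.087, θ*₍23₎ = 4.348.
Basic interval reflects these around s:
  lower = 2 × 3.687 − 4.348 = 3.026
  upper = 2 × 3.687 − 3.087 = 4.287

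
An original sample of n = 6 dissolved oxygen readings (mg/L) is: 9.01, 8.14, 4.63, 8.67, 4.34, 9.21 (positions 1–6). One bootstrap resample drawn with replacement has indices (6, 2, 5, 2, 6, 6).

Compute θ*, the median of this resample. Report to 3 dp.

θ* = 8.675

Resample values: 9.21, 8.14, 4.34, 8.14, 9.21, 9.21.
Sorted: 4.34, 8.14, 8.14, 9.21, 9.21, 9.21
Median = average of the two middle values = 8.675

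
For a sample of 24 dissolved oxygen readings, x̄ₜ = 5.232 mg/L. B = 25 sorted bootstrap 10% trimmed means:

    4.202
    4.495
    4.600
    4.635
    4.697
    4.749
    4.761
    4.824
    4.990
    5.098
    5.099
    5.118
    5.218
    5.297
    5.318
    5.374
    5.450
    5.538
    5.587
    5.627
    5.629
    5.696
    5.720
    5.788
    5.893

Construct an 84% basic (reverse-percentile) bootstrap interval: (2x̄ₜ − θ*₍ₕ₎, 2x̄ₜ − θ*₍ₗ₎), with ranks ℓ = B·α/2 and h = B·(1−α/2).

(4.744, 5.969)

Percentile endpoints at ranks 2 and 23: θ*₍2₎ = 4.495, θ*₍23₎ = 5.720.
Basic interval reflects these around x̄ₜ:
  lower = 2 × 5.232 − 5.720 = 4.744
  upper = 2 × 5.232 − 4.495 = 5.969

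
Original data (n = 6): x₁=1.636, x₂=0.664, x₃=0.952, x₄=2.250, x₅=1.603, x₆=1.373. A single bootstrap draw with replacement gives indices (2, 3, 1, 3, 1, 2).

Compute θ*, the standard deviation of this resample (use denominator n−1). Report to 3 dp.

θ* = 0.447

Resample values: 0.664, 0.952, 1.636, 0.952, 1.636, 0.664.
Mean = 1.0840; sum of squared deviations = 0.9971
s² = 0.9971 / 5 = 0.1994
s = √0.1994 = 0.447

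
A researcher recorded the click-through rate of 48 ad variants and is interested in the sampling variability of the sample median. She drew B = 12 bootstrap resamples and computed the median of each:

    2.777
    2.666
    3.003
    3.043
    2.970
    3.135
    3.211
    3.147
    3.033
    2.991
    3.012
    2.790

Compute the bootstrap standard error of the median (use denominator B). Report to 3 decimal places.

Bootstrap SE is the standard deviation of the 12 replicate medians.
Mean of replicates: (2.777 + 2.666 + 3.003 + 3.043 + 2.970 + 3.135 + 3.211 + 3.147 + 3.033 + 2.991 + 3.012 + 2.790) / 12 = 35.7780 / 12 = 2.9815
Sum of squared deviations: (−0.2045)² + (−0.3155)² + (+0.0215)² + (+0.0615)² + (−0.0115)² + (+0.1535)² + (+0.2295)² + (+0.1655)² + (+0.0515)² + (+0.0095)² + (+0.0305)² + (−0.1915)² = 0.2897
Variance = 0.2897 / 12 = 0.0241
SE* = √0.0241

SE* = 0.155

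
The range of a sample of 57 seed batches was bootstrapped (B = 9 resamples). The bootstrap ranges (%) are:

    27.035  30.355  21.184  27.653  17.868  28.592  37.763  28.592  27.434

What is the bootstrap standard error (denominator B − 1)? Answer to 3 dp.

SE* = 5.575

Bootstrap SE is the standard deviation of the 9 replicate ranges.
Mean of replicates: (27.035 + 30.355 + 21.184 + 27.653 + 17.868 + 28.592 + 37.763 + 28.592 + 27.434) / 9 = 246.4760 / 9 = 27.3862
Sum of squared deviations: (−0.3512)² + (+2.9688)² + (−6.2022)² + (+0.2668)² + (−9.5182)² + (+1.2058)² + (+10.3768)² + (+1.2058)² + (+0.0478)² = 248.6599
Variance = 248.6599 / 8 = 31.0825
SE* = √31.0825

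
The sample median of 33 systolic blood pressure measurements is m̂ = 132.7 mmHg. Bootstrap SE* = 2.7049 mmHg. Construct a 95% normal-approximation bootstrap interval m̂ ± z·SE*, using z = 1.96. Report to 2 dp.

(127.40, 138.00)

Margin = 1.96 × 2.7049 = 5.302
Interval: 132.7 ± 5.302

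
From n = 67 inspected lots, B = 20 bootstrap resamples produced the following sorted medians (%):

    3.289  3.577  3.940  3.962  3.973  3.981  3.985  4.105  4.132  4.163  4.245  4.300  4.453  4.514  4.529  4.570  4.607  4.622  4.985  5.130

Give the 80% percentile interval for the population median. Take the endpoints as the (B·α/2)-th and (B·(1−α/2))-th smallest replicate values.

α = 0.20; lower rank = 20 × 0.100 = 2; upper rank = 20 × 0.900 = 18.
The 2nd smallest replicate is 3.577; the 18th is 4.622.

(3.577, 4.622)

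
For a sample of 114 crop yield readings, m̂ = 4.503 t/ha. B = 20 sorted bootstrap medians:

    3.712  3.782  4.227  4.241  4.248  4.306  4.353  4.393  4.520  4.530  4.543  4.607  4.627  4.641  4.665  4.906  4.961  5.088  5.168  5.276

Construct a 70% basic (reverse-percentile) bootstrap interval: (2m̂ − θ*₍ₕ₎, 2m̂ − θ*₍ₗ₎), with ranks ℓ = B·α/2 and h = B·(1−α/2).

(4.045, 4.779)

Percentile endpoints at ranks 3 and 17: θ*₍3₎ = 4.227, θ*₍17₎ = 4.961.
Basic interval reflects these around m̂:
  lower = 2 × 4.503 − 4.961 = 4.045
  upper = 2 × 4.503 − 4.227 = 4.779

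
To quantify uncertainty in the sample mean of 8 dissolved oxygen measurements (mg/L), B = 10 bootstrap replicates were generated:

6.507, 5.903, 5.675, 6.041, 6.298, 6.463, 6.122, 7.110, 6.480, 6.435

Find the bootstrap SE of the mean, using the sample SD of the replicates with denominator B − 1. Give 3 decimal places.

SE* = 0.398

Bootstrap SE is the standard deviation of the 10 replicate means.
Mean of replicates: (6.507 + 5.903 + 5.675 + 6.041 + 6.298 + 6.463 + 6.122 + 7.110 + 6.480 + 6.435) / 10 = 63.0340 / 10 = 6.3034
Sum of squared deviations: (+0.2036)² + (−0.4004)² + (−0.6284)² + (−0.2624)² + (−0.0054)² + (+0.1596)² + (−0.1814)² + (+0.8066)² + (+0.1766)² + (+0.1316)² = 1.4230
Variance = 1.4230 / 9 = 0.1581
SE* = √0.1581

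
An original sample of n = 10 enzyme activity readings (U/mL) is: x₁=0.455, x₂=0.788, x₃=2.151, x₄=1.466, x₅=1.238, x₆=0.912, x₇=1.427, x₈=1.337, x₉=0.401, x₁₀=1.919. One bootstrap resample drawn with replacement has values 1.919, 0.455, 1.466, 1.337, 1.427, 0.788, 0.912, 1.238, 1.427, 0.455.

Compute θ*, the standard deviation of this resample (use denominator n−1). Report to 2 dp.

Mean = 1.1424; sum of squared deviations = 2.0405
s² = 2.0405 / 9 = 0.2267
s = √0.2267 = 0.48

θ* = 0.48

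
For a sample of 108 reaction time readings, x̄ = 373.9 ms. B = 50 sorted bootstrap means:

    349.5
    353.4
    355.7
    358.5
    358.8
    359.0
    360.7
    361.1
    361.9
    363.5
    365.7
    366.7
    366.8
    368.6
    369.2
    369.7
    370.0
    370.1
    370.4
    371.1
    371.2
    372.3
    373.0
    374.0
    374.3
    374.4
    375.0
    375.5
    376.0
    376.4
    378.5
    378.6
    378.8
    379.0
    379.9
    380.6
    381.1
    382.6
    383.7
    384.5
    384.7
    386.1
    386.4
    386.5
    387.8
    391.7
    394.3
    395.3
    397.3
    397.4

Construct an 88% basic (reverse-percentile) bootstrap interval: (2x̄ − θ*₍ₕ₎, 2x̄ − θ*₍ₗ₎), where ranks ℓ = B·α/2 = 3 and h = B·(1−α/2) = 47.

(353.5, 392.1)

Percentile endpoints at ranks 3 and 47: θ*₍3₎ = 355.7, θ*₍47₎ = 394.3.
Basic interval reflects these around x̄:
  lower = 2 × 373.9 − 394.3 = 353.5
  upper = 2 × 373.9 − 355.7 = 392.1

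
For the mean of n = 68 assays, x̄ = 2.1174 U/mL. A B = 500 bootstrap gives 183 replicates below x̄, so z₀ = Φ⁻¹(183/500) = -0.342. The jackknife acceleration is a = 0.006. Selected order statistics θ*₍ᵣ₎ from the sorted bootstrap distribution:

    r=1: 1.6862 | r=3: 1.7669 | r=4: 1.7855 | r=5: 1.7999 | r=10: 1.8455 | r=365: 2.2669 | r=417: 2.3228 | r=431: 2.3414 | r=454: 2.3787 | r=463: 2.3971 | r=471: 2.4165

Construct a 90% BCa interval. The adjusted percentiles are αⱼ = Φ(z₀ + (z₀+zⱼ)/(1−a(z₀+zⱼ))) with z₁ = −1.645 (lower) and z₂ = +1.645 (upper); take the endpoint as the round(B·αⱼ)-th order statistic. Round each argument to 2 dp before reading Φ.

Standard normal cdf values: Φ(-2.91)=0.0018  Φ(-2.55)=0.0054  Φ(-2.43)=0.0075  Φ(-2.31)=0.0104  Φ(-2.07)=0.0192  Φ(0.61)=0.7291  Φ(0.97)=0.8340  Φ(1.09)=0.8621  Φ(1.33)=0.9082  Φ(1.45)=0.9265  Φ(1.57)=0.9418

(1.7999, 2.3228)

Lower: z₀ + z₁ = -0.342 + (-1.645) = -1.987; 1 − a(z₀+z₁) = 1 − (0.006)(-1.987) = 1.0119; argument = -0.342 + (-1.987)/1.0119 = -2.3056 → -2.31.
α₁ = Φ(-2.31) = 0.0104; rank = round(500 × 0.0104) = 5; θ*₍5₎ = 1.7999.
Upper: z₀ + z₂ = 1.303; 1 − a(z₀+z₂) = 0.9922; argument = 0.9713 → 0.97; α₂ = 0.8340; rank = 417; θ*₍417₎ = 2.3228.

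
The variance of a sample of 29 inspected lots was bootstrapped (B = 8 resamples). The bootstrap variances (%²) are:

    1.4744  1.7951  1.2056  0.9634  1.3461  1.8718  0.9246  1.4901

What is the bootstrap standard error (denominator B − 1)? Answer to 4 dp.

SE* = 0.3480

Bootstrap SE is the standard deviation of the 8 replicate variances.
Mean of replicates: (1.4744 + 1.7951 + 1.2056 + 0.9634 + 1.3461 + 1.8718 + 0.9246 + 1.4901) / 8 = 11.07110 / 8 = 1.38389
Sum of squared deviations: (+0.09051)² + (+0.41121)² + (−0.17829)² + (−0.42049)² + (−0.03779)² + (+0.48791)² + (−0.45929)² + (+0.10621)² = 0.84760
Variance = 0.84760 / 7 = 0.12109
SE* = √0.12109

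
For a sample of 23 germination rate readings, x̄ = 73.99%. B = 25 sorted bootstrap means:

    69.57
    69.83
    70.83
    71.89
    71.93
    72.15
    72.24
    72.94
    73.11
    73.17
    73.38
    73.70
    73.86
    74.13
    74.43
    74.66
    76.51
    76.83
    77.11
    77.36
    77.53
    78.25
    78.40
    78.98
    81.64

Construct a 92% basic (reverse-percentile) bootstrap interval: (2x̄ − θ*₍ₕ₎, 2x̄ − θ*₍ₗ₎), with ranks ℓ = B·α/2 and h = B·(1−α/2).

Percentile endpoints at ranks 1 and 24: θ*₍1₎ = 69.57, θ*₍24₎ = 78.98.
Basic interval reflects these around x̄:
  lower = 2 × 73.99 − 78.98 = 69.00
  upper = 2 × 73.99 − 69.57 = 78.41

(69.00, 78.41)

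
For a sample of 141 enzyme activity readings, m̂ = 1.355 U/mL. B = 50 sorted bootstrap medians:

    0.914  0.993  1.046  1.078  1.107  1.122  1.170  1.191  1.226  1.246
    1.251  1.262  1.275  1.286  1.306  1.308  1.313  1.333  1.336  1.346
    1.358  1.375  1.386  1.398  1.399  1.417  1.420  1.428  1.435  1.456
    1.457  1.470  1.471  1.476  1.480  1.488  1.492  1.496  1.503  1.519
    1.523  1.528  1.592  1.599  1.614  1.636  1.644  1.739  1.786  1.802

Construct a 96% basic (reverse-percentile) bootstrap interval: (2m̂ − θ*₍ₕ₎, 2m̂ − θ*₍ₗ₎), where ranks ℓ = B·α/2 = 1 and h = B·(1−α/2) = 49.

(0.924, 1.796)

Percentile endpoints at ranks 1 and 49: θ*₍1₎ = 0.914, θ*₍49₎ = 1.786.
Basic interval reflects these around m̂:
  lower = 2 × 1.355 − 1.786 = 0.924
  upper = 2 × 1.355 − 0.914 = 1.796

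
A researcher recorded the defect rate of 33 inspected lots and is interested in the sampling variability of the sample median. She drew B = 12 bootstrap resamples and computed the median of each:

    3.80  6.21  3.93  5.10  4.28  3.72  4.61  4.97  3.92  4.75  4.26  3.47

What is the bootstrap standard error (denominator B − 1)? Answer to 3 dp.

Bootstrap SE is the standard deviation of the 12 replicate medians.
Mean of replicates: (3.80 + 6.21 + 3.93 + 5.10 + 4.28 + 3.72 + 4.61 + 4.97 + 3.92 + 4.75 + 4.26 + 3.47) / 12 = 53.0200 / 12 = 4.4183
Sum of squared deviations: (−0.6183)² + (+1.7917)² + (−0.4883)² + (+0.6817)² + (−0.1383)² + (−0.6983)² + (+0.1917)² + (+0.5517)² + (−0.4983)² + (+0.3317)² + (−0.1583)² + (−0.9483)² = 6.4262
Variance = 6.4262 / 11 = 0.5842
SE* = √0.5842

SE* = 0.764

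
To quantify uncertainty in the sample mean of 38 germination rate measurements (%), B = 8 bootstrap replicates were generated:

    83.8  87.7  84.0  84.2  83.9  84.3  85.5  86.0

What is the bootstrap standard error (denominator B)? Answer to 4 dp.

Bootstrap SE is the standard deviation of the 8 replicate means.
Mean of replicates: (83.8 + 87.7 + 84.0 + 84.2 + 83.9 + 84.3 + 85.5 + 86.0) / 8 = 679.40000 / 8 = 84.92500
Sum of squared deviations: (−1.12500)² + (+2.77500)² + (−0.92500)² + (−0.72500)² + (−1.02500)² + (−0.62500)² + (+0.57500)² + (+1.07500)² = 13.27500
Variance = 13.27500 / 8 = 1.65938
SE* = √1.65938

SE* = 1.2882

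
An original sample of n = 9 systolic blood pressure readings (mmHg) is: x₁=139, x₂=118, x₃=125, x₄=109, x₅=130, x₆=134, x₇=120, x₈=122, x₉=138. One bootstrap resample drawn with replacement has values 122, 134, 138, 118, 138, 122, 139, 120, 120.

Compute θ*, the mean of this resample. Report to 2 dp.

Mean = (122 + 134 + 138 + 118 + 138 + 122 + 139 + 120 + 120) / 9 = 1151.0 / 9 = 127.89

θ* = 127.89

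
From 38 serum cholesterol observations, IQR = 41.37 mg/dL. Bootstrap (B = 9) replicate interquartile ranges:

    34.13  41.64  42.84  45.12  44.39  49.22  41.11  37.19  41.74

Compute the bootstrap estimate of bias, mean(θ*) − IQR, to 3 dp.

bias = +0.561

mean(θ*) = (34.13 + 41.64 + 42.84 + 45.12 + 44.39 + 49.22 + 41.11 + 37.19 + 41.74) / 9 = 41.9311
bias = 41.9311 − 41.37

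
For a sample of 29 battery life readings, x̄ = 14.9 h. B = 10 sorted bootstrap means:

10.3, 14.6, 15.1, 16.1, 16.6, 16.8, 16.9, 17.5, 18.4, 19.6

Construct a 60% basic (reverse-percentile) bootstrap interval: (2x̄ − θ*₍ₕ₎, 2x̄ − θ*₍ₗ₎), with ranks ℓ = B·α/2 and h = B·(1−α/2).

(12.3, 15.2)

Percentile endpoints at ranks 2 and 8: θ*₍2₎ = 14.6, θ*₍8₎ = 17.5.
Basic interval reflects these around x̄:
  lower = 2 × 14.9 − 17.5 = 12.3
  upper = 2 × 14.9 − 14.6 = 15.2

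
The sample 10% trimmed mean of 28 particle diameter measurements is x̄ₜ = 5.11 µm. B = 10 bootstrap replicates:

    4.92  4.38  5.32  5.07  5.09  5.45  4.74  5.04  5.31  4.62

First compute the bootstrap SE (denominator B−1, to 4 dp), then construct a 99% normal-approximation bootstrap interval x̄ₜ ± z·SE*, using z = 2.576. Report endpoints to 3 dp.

Mean of replicates = 4.9940; sum of squared deviations = 1.0180; SE* = √(1.0180/9) = 0.3363
Margin = 2.576 × 0.3363 = 0.8663
Interval: 5.11 ± 0.8663

(4.244, 5.976)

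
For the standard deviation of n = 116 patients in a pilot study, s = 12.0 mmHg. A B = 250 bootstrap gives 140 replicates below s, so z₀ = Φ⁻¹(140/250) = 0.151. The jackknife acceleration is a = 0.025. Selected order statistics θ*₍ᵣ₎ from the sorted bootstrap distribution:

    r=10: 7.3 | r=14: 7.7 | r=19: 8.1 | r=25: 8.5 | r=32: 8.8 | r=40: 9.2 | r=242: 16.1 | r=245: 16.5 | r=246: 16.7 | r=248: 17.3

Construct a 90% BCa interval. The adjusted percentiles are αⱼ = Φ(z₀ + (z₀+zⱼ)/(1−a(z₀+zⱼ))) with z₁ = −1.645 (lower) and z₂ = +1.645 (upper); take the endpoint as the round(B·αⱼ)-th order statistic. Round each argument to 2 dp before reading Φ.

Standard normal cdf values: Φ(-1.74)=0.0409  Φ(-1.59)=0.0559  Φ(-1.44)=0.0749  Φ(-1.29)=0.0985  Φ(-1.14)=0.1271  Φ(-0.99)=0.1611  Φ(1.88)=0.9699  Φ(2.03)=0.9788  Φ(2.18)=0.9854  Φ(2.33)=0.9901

Lower: z₀ + z₁ = 0.151 + (-1.645) = -1.494; 1 − a(z₀+z₁) = 1 − (0.025)(-1.494) = 1.0373; argument = 0.151 + (-1.494)/1.0373 = -1.2892 → -1.29.
α₁ = Φ(-1.29) = 0.0985; rank = round(250 × 0.0985) = 25; θ*₍25₎ = 8.5.
Upper: z₀ + z₂ = 1.796; 1 − a(z₀+z₂) = 0.9551; argument = 2.0314 → 2.03; α₂ = 0.9788; rank = 245; θ*₍245₎ = 16.5.

(8.5, 16.5)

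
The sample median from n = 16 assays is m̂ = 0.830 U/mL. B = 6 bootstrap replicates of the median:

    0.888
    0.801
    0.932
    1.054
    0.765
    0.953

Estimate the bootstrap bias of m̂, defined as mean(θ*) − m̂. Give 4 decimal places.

mean(θ*) = (0.888 + 0.801 + 0.932 + 1.054 + 0.765 + 0.953) / 6 = 0.89883
bias = 0.89883 − 0.830

bias = +0.0688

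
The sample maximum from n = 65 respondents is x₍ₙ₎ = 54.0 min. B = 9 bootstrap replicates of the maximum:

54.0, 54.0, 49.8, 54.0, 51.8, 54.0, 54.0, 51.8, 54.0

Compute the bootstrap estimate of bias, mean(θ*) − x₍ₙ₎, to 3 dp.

mean(θ*) = (54.0 + 54.0 + 49.8 + 54.0 + 51.8 + 54.0 + 54.0 + 51.8 + 54.0) / 9 = 53.0444
bias = 53.0444 − 54.0

bias = −0.956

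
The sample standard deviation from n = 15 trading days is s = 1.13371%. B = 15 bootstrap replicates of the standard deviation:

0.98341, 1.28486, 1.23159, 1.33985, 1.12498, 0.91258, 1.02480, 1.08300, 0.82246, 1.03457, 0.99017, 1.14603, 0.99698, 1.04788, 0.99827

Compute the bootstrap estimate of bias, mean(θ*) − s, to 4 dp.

bias = −0.0656

mean(θ*) = (0.98341 + 1.28486 + 1.23159 + 1.33985 + 1.12498 + 0.91258 + 1.02480 + 1.08300 + 0.82246 + 1.03457 + 0.99017 + 1.14603 + 0.99698 + 1.04788 + 0.99827) / 15 = 1.06810
bias = 1.06810 − 1.13371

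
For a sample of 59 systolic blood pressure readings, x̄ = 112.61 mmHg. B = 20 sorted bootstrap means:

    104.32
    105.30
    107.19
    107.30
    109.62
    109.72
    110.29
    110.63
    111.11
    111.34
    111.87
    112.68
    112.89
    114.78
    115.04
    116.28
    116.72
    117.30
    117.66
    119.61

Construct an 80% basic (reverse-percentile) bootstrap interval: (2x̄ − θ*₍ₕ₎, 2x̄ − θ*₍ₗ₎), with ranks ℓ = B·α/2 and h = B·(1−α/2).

Percentile endpoints at ranks 2 and 18: θ*₍2₎ = 105.30, θ*₍18₎ = 117.30.
Basic interval reflects these around x̄:
  lower = 2 × 112.61 − 117.30 = 107.92
  upper = 2 × 112.61 − 105.30 = 119.92

(107.92, 119.92)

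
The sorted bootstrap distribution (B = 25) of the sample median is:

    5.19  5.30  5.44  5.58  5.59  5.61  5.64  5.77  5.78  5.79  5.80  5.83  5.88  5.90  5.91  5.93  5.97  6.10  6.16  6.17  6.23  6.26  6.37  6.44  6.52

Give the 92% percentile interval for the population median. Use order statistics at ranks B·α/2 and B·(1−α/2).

α = 0.08; lower rank = 25 × 0.040 = 1; upper rank = 25 × 0.960 = 24.
The 1st smallest replicate is 5.19; the 24th is 6.44.

(5.19, 6.44)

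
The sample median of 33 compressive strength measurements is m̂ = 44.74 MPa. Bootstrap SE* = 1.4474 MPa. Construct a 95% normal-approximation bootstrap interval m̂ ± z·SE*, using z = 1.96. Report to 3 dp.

Margin = 1.96 × 1.4474 = 2.8369
Interval: 44.74 ± 2.8369

(41.903, 47.577)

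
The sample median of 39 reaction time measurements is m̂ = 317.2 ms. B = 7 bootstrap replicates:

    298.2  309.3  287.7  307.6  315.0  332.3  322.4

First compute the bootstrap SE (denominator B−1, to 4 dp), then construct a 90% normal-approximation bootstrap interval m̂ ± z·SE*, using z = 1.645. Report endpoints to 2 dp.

Mean of replicates = 310.3571; sum of squared deviations = 1317.9371; SE* = √(1317.9371/6) = 14.8208
Margin = 1.645 × 14.8208 = 24.380
Interval: 317.2 ± 24.380

(292.82, 341.58)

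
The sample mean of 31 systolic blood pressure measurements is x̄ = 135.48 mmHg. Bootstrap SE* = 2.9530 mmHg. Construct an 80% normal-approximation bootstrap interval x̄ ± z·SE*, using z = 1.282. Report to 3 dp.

(131.694, 139.266)

Margin = 1.282 × 2.9530 = 3.7857
Interval: 135.48 ± 3.7857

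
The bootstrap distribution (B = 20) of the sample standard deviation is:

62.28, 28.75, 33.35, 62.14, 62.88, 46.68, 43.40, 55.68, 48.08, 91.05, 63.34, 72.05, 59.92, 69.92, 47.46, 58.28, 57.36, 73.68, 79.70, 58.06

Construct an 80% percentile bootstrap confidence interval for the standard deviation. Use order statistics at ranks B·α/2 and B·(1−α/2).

(33.35, 73.68)

Sorted replicates: 28.75, 33.35, 43.40, 46.68, 47.46, 48.08, 55.68, 57.36, 58.06, 58.28, 59.92, 62.14, 62.28, 62.88, 63.34, 69.92, 72.05, 73.68, 79.70, 91.05
α = 0.20; lower rank = 20 × 0.100 = 2; upper rank = 20 × 0.900 = 18.
The 2nd smallest replicate is 33.35; the 18th is 73.68.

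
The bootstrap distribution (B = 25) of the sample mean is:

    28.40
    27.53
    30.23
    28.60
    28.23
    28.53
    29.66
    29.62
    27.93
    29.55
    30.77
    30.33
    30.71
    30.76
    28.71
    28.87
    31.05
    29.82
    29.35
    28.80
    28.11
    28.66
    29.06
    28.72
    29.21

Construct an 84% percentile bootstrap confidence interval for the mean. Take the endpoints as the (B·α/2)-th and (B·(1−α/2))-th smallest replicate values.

(27.93, 30.76)

Sorted replicates: 27.53, 27.93, 28.11, 28.23, 28.40, 28.53, 28.60, 28.66, 28.71, 28.72, 28.80, 28.87, 29.06, 29.21, 29.35, 29.55, 29.62, 29.66, 29.82, 30.23, 30.33, 30.71, 30.76, 30.77, 31.05
α = 0.16; lower rank = 25 × 0.080 = 2; upper rank = 25 × 0.920 = 23.
The 2nd smallest replicate is 27.93; the 23rd is 30.76.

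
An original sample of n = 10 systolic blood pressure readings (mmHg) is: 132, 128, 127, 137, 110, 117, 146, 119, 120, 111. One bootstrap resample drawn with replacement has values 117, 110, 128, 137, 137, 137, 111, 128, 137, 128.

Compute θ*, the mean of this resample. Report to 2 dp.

θ* = 127.00

Mean = (117 + 110 + 128 + 137 + 137 + 137 + 111 + 128 + 137 + 128) / 10 = 1270.0 / 10 = 127.00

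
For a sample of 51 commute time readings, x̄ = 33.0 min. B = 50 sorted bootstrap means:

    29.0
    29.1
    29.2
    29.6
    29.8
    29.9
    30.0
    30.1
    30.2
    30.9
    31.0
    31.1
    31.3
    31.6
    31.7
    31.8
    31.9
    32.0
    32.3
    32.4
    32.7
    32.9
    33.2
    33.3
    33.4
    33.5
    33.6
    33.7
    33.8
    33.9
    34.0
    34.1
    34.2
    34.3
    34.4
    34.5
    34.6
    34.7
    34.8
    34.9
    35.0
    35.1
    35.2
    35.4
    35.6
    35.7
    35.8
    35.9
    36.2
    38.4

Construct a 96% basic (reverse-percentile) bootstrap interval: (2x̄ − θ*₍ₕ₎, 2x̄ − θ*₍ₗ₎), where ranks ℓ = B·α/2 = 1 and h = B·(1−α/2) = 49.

Percentile endpoints at ranks 1 and 49: θ*₍1₎ = 29.0, θ*₍49₎ = 36.2.
Basic interval reflects these around x̄:
  lower = 2 × 33.0 − 36.2 = 29.8
  upper = 2 × 33.0 − 29.0 = 37.0

(29.8, 37.0)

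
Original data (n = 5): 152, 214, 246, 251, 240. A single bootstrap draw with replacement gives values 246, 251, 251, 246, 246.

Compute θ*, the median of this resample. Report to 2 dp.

Sorted: 246, 246, 246, 251, 251
Median = middle value = 246.00

θ* = 246.00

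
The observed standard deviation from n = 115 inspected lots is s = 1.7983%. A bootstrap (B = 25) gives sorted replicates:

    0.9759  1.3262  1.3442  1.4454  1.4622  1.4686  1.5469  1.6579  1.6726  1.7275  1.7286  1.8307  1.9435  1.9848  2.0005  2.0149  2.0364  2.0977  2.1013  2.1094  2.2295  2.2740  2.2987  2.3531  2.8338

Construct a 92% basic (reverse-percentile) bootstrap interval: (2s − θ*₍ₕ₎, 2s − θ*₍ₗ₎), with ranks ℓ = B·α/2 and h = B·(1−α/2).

Percentile endpoints at ranks 1 and 24: θ*₍1₎ = 0.9759, θ*₍24₎ = 2.3531.
Basic interval reflects these around s:
  lower = 2 × 1.7983 − 2.3531 = 1.2435
  upper = 2 × 1.7983 − 0.9759 = 2.6207

(1.2435, 2.6207)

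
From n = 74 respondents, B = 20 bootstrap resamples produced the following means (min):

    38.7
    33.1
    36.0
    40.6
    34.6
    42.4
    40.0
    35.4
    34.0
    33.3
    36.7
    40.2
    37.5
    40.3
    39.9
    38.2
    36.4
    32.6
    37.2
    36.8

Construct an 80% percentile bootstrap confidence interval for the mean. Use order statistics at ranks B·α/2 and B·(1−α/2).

Sorted replicates: 32.6, 33.1, 33.3, 34.0, 34.6, 35.4, 36.0, 36.4, 36.7, 36.8, 37.2, 37.5, 38.2, 38.7, 39.9, 40.0, 40.2, 40.3, 40.6, 42.4
α = 0.20; lower rank = 20 × 0.100 = 2; upper rank = 20 × 0.900 = 18.
The 2nd smallest replicate is 33.1; the 18th is 40.3.

(33.1, 40.3)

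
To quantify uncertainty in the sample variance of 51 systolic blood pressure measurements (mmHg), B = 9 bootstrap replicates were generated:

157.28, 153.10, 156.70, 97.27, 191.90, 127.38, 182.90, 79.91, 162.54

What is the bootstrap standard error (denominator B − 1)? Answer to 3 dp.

Bootstrap SE is the standard deviation of the 9 replicate variances.
Mean of replicates: (157.28 + 153.10 + 156.70 + 97.27 + 191.90 + 127.38 + 182.90 + 79.91 + 162.54) / 9 = 1308.9800 / 9 = 145.4422
Sum of squared deviations: (+11.8378)² + (+7.6578)² + (+11.2578)² + (−48.1722)² + (+46.4578)² + (−18.0622)² + (+37.4578)² + (−65.5322)² + (+17.0978)² = 11120.5354
Variance = 11120.5354 / 8 = 1390.0669
SE* = √1390.0669

SE* = 37.284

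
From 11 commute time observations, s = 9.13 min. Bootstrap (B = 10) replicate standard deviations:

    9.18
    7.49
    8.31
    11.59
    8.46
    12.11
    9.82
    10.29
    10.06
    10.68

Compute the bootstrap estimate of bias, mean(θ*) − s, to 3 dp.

bias = +0.669

mean(θ*) = (9.18 + 7.49 + 8.31 + 11.59 + 8.46 + 12.11 + 9.82 + 10.29 + 10.06 + 10.68) / 10 = 9.7990
bias = 9.7990 − 9.13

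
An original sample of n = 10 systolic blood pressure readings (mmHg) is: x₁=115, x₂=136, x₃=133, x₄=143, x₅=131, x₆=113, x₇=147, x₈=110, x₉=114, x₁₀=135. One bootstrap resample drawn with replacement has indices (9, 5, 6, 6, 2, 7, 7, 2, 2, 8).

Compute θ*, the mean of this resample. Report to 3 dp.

Resample values: 114, 131, 113, 113, 136, 147, 147, 136, 136, 110.
Mean = (114 + 131 + 113 + 113 + 136 + 147 + 147 + 136 + 136 + 110) / 10 = 1283.0 / 10 = 128.300

θ* = 128.300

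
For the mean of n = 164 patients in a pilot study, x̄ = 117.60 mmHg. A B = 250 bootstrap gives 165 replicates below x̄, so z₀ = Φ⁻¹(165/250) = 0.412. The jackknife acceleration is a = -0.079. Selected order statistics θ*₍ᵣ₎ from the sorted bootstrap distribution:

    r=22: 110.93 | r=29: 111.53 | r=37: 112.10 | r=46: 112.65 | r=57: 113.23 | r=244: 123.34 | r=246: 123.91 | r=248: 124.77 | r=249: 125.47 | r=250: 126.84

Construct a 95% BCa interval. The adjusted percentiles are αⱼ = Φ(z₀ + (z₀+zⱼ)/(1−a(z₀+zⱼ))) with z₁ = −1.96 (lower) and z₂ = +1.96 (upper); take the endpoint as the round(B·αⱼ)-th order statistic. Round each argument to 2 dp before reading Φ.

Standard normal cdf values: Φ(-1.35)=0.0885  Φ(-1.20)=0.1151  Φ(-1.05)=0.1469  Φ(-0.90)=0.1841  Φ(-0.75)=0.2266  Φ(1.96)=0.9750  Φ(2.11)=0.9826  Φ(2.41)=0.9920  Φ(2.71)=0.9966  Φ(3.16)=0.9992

(110.93, 124.77)

Lower: z₀ + z₁ = 0.412 + (-1.960) = -1.548; 1 − a(z₀+z₁) = 1 − (-0.079)(-1.548) = 0.8777; argument = 0.412 + (-1.548)/0.8777 = -1.3517 → -1.35.
α₁ = Φ(-1.35) = 0.0885; rank = round(250 × 0.0885) = 22; θ*₍22₎ = 110.93.
Upper: z₀ + z₂ = 2.372; 1 − a(z₀+z₂) = 1.1874; argument = 2.4097 → 2.41; α₂ = 0.9920; rank = 248; θ*₍248₎ = 124.77.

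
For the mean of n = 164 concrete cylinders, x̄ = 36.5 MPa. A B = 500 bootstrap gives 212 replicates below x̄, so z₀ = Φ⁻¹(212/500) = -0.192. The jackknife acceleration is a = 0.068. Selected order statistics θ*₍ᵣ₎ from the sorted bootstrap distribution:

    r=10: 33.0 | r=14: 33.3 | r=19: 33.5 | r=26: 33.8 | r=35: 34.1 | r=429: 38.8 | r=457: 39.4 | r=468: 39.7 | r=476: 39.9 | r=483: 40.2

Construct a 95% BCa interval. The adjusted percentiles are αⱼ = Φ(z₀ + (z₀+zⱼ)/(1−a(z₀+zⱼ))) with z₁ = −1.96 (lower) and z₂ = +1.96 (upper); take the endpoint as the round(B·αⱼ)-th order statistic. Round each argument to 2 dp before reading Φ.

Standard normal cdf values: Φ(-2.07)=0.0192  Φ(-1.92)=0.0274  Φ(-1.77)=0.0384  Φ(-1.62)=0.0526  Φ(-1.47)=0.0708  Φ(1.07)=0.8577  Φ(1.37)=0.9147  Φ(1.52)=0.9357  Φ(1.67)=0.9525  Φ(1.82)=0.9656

(33.0, 40.2)

Lower: z₀ + z₁ = -0.192 + (-1.960) = -2.152; 1 − a(z₀+z₁) = 1 − (0.068)(-2.152) = 1.1463; argument = -0.192 + (-2.152)/1.1463 = -2.0693 → -2.07.
α₁ = Φ(-2.07) = 0.0192; rank = round(500 × 0.0192) = 10; θ*₍10₎ = 33.0.
Upper: z₀ + z₂ = 1.768; 1 − a(z₀+z₂) = 0.8798; argument = 1.8176 → 1.82; α₂ = 0.9656; rank = 483; θ*₍483₎ = 40.2.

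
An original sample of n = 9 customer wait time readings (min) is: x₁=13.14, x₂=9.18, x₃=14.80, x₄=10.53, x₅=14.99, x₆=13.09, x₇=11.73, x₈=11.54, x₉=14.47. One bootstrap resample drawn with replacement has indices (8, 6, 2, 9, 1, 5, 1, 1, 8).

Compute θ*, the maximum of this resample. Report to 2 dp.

θ* = 14.99

Resample values: 11.54, 13.09, 9.18, 14.47, 13.14, 14.99, 13.14, 13.14, 11.54.
Maximum = 14.99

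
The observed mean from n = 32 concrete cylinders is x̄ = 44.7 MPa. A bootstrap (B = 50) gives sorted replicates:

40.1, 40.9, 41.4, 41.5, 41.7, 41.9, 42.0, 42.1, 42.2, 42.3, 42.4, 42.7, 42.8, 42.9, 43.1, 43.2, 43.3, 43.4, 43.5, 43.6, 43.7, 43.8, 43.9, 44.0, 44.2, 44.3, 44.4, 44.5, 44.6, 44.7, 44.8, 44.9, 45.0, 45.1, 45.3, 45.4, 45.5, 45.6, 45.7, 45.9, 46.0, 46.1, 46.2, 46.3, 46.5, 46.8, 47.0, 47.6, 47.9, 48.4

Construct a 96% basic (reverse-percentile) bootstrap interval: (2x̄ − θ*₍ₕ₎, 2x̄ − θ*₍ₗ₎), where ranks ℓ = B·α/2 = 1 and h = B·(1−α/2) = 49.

(41.5, 49.3)

Percentile endpoints at ranks 1 and 49: θ*₍1₎ = 40.1, θ*₍49₎ = 47.9.
Basic interval reflects these around x̄:
  lower = 2 × 44.7 − 47.9 = 41.5
  upper = 2 × 44.7 − 40.1 = 49.3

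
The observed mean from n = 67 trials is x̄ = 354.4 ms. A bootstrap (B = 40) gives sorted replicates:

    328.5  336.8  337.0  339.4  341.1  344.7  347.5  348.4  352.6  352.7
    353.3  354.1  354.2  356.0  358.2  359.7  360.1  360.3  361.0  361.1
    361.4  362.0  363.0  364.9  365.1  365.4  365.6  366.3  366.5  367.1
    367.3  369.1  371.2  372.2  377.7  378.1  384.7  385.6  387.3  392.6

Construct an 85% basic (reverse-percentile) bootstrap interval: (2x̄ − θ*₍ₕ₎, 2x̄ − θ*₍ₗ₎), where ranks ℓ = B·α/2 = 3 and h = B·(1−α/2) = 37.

Percentile endpoints at ranks 3 and 37: θ*₍3₎ = 337.0, θ*₍37₎ = 384.7.
Basic interval reflects these around x̄:
  lower = 2 × 354.4 − 384.7 = 324.1
  upper = 2 × 354.4 − 337.0 = 371.8

(324.1, 371.8)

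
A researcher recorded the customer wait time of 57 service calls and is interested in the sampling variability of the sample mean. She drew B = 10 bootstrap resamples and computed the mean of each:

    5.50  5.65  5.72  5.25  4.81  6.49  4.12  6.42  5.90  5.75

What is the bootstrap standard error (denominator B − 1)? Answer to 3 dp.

Bootstrap SE is the standard deviation of the 10 replicate means.
Mean of replicates: (5.50 + 5.65 + 5.72 + 5.25 + 4.81 + 6.49 + 4.12 + 6.42 + 5.90 + 5.75) / 10 = 55.6100 / 10 = 5.5610
Sum of squared deviations: (−0.0610)² + (+0.0890)² + (+0.1590)² + (−0.3110)² + (−0.7510)² + (+0.9290)² + (−1.4410)² + (+0.8590)² + (+0.3390)² + (+0.1890)² = 4.5257
Variance = 4.5257 / 9 = 0.5029
SE* = √0.5029

SE* = 0.709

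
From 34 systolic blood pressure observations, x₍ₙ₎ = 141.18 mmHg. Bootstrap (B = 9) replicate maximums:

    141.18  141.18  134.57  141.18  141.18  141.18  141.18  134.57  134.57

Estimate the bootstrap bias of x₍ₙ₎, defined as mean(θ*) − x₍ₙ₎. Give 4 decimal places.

mean(θ*) = (141.18 + 141.18 + 134.57 + 141.18 + 141.18 + 141.18 + 141.18 + 134.57 + 134.57) / 9 = 138.97667
bias = 138.97667 − 141.18

bias = −2.2033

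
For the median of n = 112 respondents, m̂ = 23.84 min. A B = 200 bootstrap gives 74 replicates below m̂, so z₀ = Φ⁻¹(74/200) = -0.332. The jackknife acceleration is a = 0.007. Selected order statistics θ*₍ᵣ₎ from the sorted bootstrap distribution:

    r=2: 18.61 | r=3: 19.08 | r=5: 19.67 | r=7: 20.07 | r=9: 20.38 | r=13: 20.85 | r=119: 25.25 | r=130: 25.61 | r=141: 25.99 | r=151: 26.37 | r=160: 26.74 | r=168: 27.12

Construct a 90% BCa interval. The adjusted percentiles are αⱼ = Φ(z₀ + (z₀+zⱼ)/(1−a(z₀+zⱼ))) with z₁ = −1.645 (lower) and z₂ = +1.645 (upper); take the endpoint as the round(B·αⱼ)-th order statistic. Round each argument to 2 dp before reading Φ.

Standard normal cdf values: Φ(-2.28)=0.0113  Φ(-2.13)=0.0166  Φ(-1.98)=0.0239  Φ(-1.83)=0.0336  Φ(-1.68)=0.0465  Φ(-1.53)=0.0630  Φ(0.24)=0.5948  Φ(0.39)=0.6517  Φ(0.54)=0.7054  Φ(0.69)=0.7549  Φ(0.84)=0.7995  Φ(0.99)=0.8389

(18.61, 27.12)

Lower: z₀ + z₁ = -0.332 + (-1.645) = -1.977; 1 − a(z₀+z₁) = 1 − (0.007)(-1.977) = 1.0138; argument = -0.332 + (-1.977)/1.0138 = -2.2820 → -2.28.
α₁ = Φ(-2.28) = 0.0113; rank = round(200 × 0.0113) = 2; θ*₍2₎ = 18.61.
Upper: z₀ + z₂ = 1.313; 1 − a(z₀+z₂) = 0.9908; argument = 0.9932 → 0.99; α₂ = 0.8389; rank = 168; θ*₍168₎ = 27.12.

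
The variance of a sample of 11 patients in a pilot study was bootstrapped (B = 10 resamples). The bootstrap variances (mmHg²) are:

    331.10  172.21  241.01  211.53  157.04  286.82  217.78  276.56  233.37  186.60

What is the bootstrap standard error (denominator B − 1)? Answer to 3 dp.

SE* = 54.536

Bootstrap SE is the standard deviation of the 10 replicate variances.
Mean of replicates: (331.10 + 172.21 + 241.01 + 211.53 + 157.04 + 286.82 + 217.78 + 276.56 + 233.37 + 186.60) / 10 = 2314.0200 / 10 = 231.4020
Sum of squared deviations: (+99.6980)² + (−59.1920)² + (+9.6080)² + (−19.8720)² + (−74.3620)² + (+55.4180)² + (−13.6220)² + (+45.1580)² + (+1.9680)² + (−44.8020)² = 26767.3520
Variance = 26767.3520 / 9 = 2974.1502
SE* = √2974.1502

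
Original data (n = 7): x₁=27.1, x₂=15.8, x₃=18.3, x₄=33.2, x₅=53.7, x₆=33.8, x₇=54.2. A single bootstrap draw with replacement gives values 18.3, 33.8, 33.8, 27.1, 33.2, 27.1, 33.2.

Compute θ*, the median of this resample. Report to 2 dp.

θ* = 33.20

Sorted: 18.3, 27.1, 27.1, 33.2, 33.2, 33.8, 33.8
Median = middle value = 33.20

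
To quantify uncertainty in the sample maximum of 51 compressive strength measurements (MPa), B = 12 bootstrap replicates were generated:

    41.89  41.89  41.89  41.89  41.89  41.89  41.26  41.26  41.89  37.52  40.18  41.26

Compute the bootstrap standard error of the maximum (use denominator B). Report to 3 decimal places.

Bootstrap SE is the standard deviation of the 12 replicate maximums.
Mean of replicates: (41.89 + 41.89 + 41.89 + 41.89 + 41.89 + 41.89 + 41.26 + 41.26 + 41.89 + 37.52 + 40.18 + 41.26) / 12 = 494.7100 / 12 = 41.2258
Sum of squared deviations: (+0.6642)² + (+0.6642)² + (+0.6642)² + (+0.6642)² + (+0.6642)² + (+0.6642)² + (+0.0342)² + (+0.0342)² + (+0.6642)² + (−3.7058)² + (−1.0458)² + (+0.0342)² = 17.9183
Variance = 17.9183 / 12 = 1.4932
SE* = √1.4932

SE* = 1.222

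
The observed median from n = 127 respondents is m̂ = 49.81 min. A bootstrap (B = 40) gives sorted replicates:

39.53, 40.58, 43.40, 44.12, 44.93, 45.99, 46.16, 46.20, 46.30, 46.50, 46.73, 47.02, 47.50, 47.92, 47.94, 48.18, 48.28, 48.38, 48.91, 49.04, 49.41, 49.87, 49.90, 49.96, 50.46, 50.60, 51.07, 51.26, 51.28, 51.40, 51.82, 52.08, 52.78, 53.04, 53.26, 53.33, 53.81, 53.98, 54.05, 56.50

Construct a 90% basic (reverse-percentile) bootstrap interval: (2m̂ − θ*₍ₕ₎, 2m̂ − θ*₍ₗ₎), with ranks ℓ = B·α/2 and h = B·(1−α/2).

(45.64, 59.04)

Percentile endpoints at ranks 2 and 38: θ*₍2₎ = 40.58, θ*₍38₎ = 53.98.
Basic interval reflects these around m̂:
  lower = 2 × 49.81 − 53.98 = 45.64
  upper = 2 × 49.81 − 40.58 = 59.04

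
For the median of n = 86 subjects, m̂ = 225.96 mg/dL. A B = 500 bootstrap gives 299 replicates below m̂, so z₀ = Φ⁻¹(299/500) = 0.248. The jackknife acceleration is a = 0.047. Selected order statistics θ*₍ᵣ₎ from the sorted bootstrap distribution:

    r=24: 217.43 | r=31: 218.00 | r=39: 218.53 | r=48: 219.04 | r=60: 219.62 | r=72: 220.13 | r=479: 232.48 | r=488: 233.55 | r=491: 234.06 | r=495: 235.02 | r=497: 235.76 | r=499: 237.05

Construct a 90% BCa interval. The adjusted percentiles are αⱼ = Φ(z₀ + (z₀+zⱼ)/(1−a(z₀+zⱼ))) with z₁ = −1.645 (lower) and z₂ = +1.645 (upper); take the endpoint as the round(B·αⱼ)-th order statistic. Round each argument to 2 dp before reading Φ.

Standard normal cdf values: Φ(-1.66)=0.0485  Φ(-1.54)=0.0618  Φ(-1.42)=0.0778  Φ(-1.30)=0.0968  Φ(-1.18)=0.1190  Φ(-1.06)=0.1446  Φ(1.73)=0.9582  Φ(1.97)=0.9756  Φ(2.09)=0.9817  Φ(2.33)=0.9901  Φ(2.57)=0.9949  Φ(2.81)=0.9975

Lower: z₀ + z₁ = 0.248 + (-1.645) = -1.397; 1 − a(z₀+z₁) = 1 − (0.047)(-1.397) = 1.0657; argument = 0.248 + (-1.397)/1.0657 = -1.0629 → -1.06.
α₁ = Φ(-1.06) = 0.1446; rank = round(500 × 0.1446) = 72; θ*₍72₎ = 220.13.
Upper: z₀ + z₂ = 1.893; 1 − a(z₀+z₂) = 0.9110; argument = 2.3259 → 2.33; α₂ = 0.9901; rank = 495; θ*₍495₎ = 235.02.

(220.13, 235.02)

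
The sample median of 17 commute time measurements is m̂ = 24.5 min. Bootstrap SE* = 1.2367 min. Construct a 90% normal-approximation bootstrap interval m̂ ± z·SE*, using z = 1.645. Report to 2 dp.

(22.47, 26.53)

Margin = 1.645 × 1.2367 = 2.034
Interval: 24.5 ± 2.034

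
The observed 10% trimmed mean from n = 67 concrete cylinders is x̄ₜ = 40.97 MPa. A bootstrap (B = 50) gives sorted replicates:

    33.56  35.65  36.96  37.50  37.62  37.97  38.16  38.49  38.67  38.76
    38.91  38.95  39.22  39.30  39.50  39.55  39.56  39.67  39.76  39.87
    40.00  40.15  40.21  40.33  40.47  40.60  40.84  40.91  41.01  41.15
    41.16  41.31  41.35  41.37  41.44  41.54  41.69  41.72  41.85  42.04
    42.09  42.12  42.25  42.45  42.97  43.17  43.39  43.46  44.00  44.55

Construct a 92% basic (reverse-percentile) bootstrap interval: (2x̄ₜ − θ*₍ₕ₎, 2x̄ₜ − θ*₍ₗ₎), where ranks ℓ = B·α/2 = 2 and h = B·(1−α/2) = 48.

(38.48, 46.29)

Percentile endpoints at ranks 2 and 48: θ*₍2₎ = 35.65, θ*₍48₎ = 43.46.
Basic interval reflects these around x̄ₜ:
  lower = 2 × 40.97 − 43.46 = 38.48
  upper = 2 × 40.97 − 35.65 = 46.29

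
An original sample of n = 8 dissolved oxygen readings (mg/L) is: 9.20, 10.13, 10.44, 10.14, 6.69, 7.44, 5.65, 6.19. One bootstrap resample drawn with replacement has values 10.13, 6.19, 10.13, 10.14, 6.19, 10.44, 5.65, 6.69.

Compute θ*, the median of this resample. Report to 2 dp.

Sorted: 5.65, 6.19, 6.19, 6.69, 10.13, 10.13, 10.14, 10.44
Median = average of the two middle values = 8.41

θ* = 8.41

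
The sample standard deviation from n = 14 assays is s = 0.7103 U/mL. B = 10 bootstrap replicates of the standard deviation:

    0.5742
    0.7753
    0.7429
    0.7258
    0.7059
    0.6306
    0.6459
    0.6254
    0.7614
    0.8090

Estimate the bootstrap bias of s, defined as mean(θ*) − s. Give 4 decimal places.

mean(θ*) = (0.5742 + 0.7753 + 0.7429 + 0.7258 + 0.7059 + 0.6306 + 0.6459 + 0.6254 + 0.7614 + 0.8090) / 10 = 0.69964
bias = 0.69964 − 0.7103

bias = −0.0107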